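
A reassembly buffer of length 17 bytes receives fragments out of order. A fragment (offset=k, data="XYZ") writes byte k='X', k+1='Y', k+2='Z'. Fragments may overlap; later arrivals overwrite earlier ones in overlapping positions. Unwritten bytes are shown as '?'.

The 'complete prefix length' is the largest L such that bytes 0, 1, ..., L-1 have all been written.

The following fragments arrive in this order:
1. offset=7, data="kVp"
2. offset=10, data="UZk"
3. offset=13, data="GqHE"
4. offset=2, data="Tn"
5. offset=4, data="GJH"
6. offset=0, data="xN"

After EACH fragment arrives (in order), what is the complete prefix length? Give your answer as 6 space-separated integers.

Answer: 0 0 0 0 0 17

Derivation:
Fragment 1: offset=7 data="kVp" -> buffer=???????kVp??????? -> prefix_len=0
Fragment 2: offset=10 data="UZk" -> buffer=???????kVpUZk???? -> prefix_len=0
Fragment 3: offset=13 data="GqHE" -> buffer=???????kVpUZkGqHE -> prefix_len=0
Fragment 4: offset=2 data="Tn" -> buffer=??Tn???kVpUZkGqHE -> prefix_len=0
Fragment 5: offset=4 data="GJH" -> buffer=??TnGJHkVpUZkGqHE -> prefix_len=0
Fragment 6: offset=0 data="xN" -> buffer=xNTnGJHkVpUZkGqHE -> prefix_len=17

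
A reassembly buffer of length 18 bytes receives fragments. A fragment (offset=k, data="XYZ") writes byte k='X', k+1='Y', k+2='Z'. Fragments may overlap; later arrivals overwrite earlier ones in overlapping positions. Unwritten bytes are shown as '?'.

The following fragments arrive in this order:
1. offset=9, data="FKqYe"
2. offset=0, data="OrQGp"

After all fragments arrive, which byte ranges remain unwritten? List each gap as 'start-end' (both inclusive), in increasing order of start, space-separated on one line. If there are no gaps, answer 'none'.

Fragment 1: offset=9 len=5
Fragment 2: offset=0 len=5
Gaps: 5-8 14-17

Answer: 5-8 14-17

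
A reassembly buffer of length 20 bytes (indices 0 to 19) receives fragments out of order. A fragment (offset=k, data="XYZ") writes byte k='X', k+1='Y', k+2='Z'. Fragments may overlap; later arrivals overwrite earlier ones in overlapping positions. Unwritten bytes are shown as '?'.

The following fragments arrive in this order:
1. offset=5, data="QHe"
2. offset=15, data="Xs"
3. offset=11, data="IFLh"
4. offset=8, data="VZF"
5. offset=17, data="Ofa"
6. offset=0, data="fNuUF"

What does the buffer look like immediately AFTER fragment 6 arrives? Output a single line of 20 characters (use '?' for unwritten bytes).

Answer: fNuUFQHeVZFIFLhXsOfa

Derivation:
Fragment 1: offset=5 data="QHe" -> buffer=?????QHe????????????
Fragment 2: offset=15 data="Xs" -> buffer=?????QHe???????Xs???
Fragment 3: offset=11 data="IFLh" -> buffer=?????QHe???IFLhXs???
Fragment 4: offset=8 data="VZF" -> buffer=?????QHeVZFIFLhXs???
Fragment 5: offset=17 data="Ofa" -> buffer=?????QHeVZFIFLhXsOfa
Fragment 6: offset=0 data="fNuUF" -> buffer=fNuUFQHeVZFIFLhXsOfa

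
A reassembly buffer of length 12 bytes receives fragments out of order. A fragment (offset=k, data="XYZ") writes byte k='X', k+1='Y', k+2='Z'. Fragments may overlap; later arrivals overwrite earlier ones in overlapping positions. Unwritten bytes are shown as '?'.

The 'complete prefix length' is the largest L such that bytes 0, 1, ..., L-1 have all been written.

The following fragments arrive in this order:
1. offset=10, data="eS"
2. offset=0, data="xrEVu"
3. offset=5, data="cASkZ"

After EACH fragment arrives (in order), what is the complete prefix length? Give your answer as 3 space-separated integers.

Answer: 0 5 12

Derivation:
Fragment 1: offset=10 data="eS" -> buffer=??????????eS -> prefix_len=0
Fragment 2: offset=0 data="xrEVu" -> buffer=xrEVu?????eS -> prefix_len=5
Fragment 3: offset=5 data="cASkZ" -> buffer=xrEVucASkZeS -> prefix_len=12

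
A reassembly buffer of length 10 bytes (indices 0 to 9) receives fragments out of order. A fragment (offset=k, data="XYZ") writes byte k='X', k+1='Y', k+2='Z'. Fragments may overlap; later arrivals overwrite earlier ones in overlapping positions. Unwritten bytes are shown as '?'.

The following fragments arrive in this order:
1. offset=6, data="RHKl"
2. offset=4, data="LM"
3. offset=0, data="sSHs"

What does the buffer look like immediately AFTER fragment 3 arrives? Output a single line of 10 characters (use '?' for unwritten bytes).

Fragment 1: offset=6 data="RHKl" -> buffer=??????RHKl
Fragment 2: offset=4 data="LM" -> buffer=????LMRHKl
Fragment 3: offset=0 data="sSHs" -> buffer=sSHsLMRHKl

Answer: sSHsLMRHKl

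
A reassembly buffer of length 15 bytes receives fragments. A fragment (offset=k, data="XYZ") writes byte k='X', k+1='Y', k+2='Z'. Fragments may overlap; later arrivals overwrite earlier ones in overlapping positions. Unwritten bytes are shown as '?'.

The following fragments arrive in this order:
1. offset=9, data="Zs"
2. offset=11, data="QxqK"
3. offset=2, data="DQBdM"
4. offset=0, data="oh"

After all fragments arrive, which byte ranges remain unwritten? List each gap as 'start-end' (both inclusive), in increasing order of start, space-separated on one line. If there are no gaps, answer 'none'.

Answer: 7-8

Derivation:
Fragment 1: offset=9 len=2
Fragment 2: offset=11 len=4
Fragment 3: offset=2 len=5
Fragment 4: offset=0 len=2
Gaps: 7-8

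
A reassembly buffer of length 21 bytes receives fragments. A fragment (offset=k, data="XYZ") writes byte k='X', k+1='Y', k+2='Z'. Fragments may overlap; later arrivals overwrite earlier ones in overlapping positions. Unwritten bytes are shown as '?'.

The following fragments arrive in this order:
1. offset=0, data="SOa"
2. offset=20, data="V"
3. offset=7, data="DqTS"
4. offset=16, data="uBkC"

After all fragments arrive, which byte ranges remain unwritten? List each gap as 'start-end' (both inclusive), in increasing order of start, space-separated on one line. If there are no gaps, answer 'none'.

Answer: 3-6 11-15

Derivation:
Fragment 1: offset=0 len=3
Fragment 2: offset=20 len=1
Fragment 3: offset=7 len=4
Fragment 4: offset=16 len=4
Gaps: 3-6 11-15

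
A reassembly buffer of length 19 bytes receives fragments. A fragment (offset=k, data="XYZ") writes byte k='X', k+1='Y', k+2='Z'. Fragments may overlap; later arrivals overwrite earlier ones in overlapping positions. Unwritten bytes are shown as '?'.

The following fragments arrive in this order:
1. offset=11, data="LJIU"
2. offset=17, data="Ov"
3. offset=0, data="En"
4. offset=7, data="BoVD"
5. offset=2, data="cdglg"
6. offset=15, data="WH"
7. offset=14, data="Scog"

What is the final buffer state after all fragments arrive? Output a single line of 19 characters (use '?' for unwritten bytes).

Fragment 1: offset=11 data="LJIU" -> buffer=???????????LJIU????
Fragment 2: offset=17 data="Ov" -> buffer=???????????LJIU??Ov
Fragment 3: offset=0 data="En" -> buffer=En?????????LJIU??Ov
Fragment 4: offset=7 data="BoVD" -> buffer=En?????BoVDLJIU??Ov
Fragment 5: offset=2 data="cdglg" -> buffer=EncdglgBoVDLJIU??Ov
Fragment 6: offset=15 data="WH" -> buffer=EncdglgBoVDLJIUWHOv
Fragment 7: offset=14 data="Scog" -> buffer=EncdglgBoVDLJIScogv

Answer: EncdglgBoVDLJIScogv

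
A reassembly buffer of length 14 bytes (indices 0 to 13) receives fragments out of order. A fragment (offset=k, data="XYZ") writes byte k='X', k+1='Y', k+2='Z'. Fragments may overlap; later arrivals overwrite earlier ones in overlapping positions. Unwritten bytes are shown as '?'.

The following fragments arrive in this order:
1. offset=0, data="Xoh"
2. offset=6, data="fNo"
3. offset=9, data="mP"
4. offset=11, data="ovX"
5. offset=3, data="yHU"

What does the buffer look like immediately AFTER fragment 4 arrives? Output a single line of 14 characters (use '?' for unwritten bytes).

Answer: Xoh???fNomPovX

Derivation:
Fragment 1: offset=0 data="Xoh" -> buffer=Xoh???????????
Fragment 2: offset=6 data="fNo" -> buffer=Xoh???fNo?????
Fragment 3: offset=9 data="mP" -> buffer=Xoh???fNomP???
Fragment 4: offset=11 data="ovX" -> buffer=Xoh???fNomPovX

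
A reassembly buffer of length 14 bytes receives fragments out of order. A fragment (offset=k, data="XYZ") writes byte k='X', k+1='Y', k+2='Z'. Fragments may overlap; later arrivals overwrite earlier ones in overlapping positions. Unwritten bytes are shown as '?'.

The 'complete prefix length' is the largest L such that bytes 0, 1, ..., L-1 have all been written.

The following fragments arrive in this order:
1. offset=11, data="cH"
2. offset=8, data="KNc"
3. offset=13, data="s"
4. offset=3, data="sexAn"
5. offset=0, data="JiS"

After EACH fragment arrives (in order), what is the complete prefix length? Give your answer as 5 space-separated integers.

Fragment 1: offset=11 data="cH" -> buffer=???????????cH? -> prefix_len=0
Fragment 2: offset=8 data="KNc" -> buffer=????????KNccH? -> prefix_len=0
Fragment 3: offset=13 data="s" -> buffer=????????KNccHs -> prefix_len=0
Fragment 4: offset=3 data="sexAn" -> buffer=???sexAnKNccHs -> prefix_len=0
Fragment 5: offset=0 data="JiS" -> buffer=JiSsexAnKNccHs -> prefix_len=14

Answer: 0 0 0 0 14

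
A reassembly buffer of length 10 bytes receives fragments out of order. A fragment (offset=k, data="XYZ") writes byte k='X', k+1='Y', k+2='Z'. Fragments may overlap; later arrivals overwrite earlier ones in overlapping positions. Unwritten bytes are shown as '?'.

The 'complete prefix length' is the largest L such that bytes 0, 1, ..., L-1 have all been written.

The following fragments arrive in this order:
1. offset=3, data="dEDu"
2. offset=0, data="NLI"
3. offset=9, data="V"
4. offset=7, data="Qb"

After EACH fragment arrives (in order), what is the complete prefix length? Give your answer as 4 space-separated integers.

Answer: 0 7 7 10

Derivation:
Fragment 1: offset=3 data="dEDu" -> buffer=???dEDu??? -> prefix_len=0
Fragment 2: offset=0 data="NLI" -> buffer=NLIdEDu??? -> prefix_len=7
Fragment 3: offset=9 data="V" -> buffer=NLIdEDu??V -> prefix_len=7
Fragment 4: offset=7 data="Qb" -> buffer=NLIdEDuQbV -> prefix_len=10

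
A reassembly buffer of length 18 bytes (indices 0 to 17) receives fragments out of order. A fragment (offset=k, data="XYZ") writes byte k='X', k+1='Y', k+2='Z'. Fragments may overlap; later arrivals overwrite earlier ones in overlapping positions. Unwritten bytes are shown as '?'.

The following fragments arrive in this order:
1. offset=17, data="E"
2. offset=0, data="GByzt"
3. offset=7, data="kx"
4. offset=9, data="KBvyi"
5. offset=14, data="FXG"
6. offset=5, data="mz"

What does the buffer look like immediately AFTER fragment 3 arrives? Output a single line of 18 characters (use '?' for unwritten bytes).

Answer: GByzt??kx????????E

Derivation:
Fragment 1: offset=17 data="E" -> buffer=?????????????????E
Fragment 2: offset=0 data="GByzt" -> buffer=GByzt????????????E
Fragment 3: offset=7 data="kx" -> buffer=GByzt??kx????????E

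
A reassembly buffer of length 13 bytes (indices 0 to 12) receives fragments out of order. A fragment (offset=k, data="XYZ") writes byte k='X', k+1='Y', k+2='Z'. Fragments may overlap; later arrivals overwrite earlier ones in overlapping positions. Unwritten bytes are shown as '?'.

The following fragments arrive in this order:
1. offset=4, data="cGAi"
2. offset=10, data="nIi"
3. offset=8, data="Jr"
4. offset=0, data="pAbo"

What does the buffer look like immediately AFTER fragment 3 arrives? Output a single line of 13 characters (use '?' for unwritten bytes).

Answer: ????cGAiJrnIi

Derivation:
Fragment 1: offset=4 data="cGAi" -> buffer=????cGAi?????
Fragment 2: offset=10 data="nIi" -> buffer=????cGAi??nIi
Fragment 3: offset=8 data="Jr" -> buffer=????cGAiJrnIi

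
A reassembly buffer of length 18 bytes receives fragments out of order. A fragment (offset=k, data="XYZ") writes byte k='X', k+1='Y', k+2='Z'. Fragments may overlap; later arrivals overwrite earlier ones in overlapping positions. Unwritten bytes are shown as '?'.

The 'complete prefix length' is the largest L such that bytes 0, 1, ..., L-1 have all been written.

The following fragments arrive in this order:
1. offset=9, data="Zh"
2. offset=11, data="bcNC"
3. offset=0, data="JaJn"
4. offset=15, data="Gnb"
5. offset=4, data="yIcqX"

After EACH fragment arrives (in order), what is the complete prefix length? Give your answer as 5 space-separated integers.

Answer: 0 0 4 4 18

Derivation:
Fragment 1: offset=9 data="Zh" -> buffer=?????????Zh??????? -> prefix_len=0
Fragment 2: offset=11 data="bcNC" -> buffer=?????????ZhbcNC??? -> prefix_len=0
Fragment 3: offset=0 data="JaJn" -> buffer=JaJn?????ZhbcNC??? -> prefix_len=4
Fragment 4: offset=15 data="Gnb" -> buffer=JaJn?????ZhbcNCGnb -> prefix_len=4
Fragment 5: offset=4 data="yIcqX" -> buffer=JaJnyIcqXZhbcNCGnb -> prefix_len=18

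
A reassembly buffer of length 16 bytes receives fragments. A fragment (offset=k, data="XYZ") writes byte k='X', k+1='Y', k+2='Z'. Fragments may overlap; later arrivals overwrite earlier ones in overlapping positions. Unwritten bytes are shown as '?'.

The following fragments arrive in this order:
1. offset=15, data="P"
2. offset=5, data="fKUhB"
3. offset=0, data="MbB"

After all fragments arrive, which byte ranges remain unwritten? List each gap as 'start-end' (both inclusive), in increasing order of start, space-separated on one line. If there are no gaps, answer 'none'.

Fragment 1: offset=15 len=1
Fragment 2: offset=5 len=5
Fragment 3: offset=0 len=3
Gaps: 3-4 10-14

Answer: 3-4 10-14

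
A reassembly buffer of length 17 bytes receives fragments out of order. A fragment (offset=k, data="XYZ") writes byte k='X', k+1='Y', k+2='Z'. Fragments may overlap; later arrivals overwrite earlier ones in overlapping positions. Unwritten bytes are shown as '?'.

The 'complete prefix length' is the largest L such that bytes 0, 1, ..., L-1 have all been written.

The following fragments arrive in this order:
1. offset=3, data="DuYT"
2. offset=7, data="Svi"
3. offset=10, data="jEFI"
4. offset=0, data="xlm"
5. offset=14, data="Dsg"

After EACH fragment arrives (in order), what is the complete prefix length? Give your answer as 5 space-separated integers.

Fragment 1: offset=3 data="DuYT" -> buffer=???DuYT?????????? -> prefix_len=0
Fragment 2: offset=7 data="Svi" -> buffer=???DuYTSvi??????? -> prefix_len=0
Fragment 3: offset=10 data="jEFI" -> buffer=???DuYTSvijEFI??? -> prefix_len=0
Fragment 4: offset=0 data="xlm" -> buffer=xlmDuYTSvijEFI??? -> prefix_len=14
Fragment 5: offset=14 data="Dsg" -> buffer=xlmDuYTSvijEFIDsg -> prefix_len=17

Answer: 0 0 0 14 17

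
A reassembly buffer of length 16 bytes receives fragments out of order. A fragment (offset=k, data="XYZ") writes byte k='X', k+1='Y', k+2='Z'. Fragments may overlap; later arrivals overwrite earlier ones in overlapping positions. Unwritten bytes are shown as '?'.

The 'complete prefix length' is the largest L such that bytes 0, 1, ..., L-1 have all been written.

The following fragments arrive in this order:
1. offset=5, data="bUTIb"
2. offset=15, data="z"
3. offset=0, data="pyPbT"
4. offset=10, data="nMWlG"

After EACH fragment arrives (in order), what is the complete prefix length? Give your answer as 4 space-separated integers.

Answer: 0 0 10 16

Derivation:
Fragment 1: offset=5 data="bUTIb" -> buffer=?????bUTIb?????? -> prefix_len=0
Fragment 2: offset=15 data="z" -> buffer=?????bUTIb?????z -> prefix_len=0
Fragment 3: offset=0 data="pyPbT" -> buffer=pyPbTbUTIb?????z -> prefix_len=10
Fragment 4: offset=10 data="nMWlG" -> buffer=pyPbTbUTIbnMWlGz -> prefix_len=16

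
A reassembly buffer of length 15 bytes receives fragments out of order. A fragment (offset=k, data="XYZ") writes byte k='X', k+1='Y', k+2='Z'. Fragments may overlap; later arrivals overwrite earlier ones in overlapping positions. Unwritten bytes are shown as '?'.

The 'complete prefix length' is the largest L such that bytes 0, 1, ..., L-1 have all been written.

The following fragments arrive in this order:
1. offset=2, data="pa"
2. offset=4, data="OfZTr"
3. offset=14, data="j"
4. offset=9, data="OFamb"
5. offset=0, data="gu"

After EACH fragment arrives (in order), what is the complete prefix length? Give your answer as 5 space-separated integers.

Answer: 0 0 0 0 15

Derivation:
Fragment 1: offset=2 data="pa" -> buffer=??pa??????????? -> prefix_len=0
Fragment 2: offset=4 data="OfZTr" -> buffer=??paOfZTr?????? -> prefix_len=0
Fragment 3: offset=14 data="j" -> buffer=??paOfZTr?????j -> prefix_len=0
Fragment 4: offset=9 data="OFamb" -> buffer=??paOfZTrOFambj -> prefix_len=0
Fragment 5: offset=0 data="gu" -> buffer=gupaOfZTrOFambj -> prefix_len=15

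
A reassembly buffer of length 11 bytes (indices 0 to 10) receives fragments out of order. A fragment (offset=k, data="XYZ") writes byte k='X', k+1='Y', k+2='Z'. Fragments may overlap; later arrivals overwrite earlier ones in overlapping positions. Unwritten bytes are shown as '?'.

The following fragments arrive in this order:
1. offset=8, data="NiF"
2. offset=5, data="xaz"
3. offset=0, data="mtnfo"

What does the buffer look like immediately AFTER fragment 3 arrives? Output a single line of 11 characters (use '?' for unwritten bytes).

Answer: mtnfoxazNiF

Derivation:
Fragment 1: offset=8 data="NiF" -> buffer=????????NiF
Fragment 2: offset=5 data="xaz" -> buffer=?????xazNiF
Fragment 3: offset=0 data="mtnfo" -> buffer=mtnfoxazNiF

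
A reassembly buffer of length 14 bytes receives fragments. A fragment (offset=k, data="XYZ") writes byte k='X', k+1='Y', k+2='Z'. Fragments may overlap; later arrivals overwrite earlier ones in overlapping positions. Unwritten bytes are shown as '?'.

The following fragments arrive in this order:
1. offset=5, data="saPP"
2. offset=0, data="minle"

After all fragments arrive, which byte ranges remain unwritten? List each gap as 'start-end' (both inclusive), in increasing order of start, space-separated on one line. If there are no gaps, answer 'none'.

Fragment 1: offset=5 len=4
Fragment 2: offset=0 len=5
Gaps: 9-13

Answer: 9-13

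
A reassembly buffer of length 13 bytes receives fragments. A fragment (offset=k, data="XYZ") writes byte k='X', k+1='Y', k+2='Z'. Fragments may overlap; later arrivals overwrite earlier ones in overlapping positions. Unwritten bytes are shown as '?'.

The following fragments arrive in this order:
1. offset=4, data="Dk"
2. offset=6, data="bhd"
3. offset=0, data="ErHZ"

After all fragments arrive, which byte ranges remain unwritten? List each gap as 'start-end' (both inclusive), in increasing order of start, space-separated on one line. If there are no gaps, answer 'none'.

Answer: 9-12

Derivation:
Fragment 1: offset=4 len=2
Fragment 2: offset=6 len=3
Fragment 3: offset=0 len=4
Gaps: 9-12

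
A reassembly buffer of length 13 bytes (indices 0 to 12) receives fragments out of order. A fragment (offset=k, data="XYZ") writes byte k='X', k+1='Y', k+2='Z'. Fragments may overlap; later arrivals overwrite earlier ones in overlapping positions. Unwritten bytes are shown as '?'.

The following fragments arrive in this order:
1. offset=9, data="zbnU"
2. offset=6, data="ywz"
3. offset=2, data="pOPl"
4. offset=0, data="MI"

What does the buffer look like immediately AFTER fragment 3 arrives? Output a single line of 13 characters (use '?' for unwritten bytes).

Fragment 1: offset=9 data="zbnU" -> buffer=?????????zbnU
Fragment 2: offset=6 data="ywz" -> buffer=??????ywzzbnU
Fragment 3: offset=2 data="pOPl" -> buffer=??pOPlywzzbnU

Answer: ??pOPlywzzbnU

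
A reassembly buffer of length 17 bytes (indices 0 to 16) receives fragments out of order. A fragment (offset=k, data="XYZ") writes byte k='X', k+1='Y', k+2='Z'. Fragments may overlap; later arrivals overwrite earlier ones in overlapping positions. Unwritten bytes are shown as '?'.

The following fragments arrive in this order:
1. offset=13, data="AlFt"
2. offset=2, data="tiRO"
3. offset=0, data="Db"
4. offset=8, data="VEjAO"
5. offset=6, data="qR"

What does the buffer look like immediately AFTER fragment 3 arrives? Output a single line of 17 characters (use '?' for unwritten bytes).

Answer: DbtiRO???????AlFt

Derivation:
Fragment 1: offset=13 data="AlFt" -> buffer=?????????????AlFt
Fragment 2: offset=2 data="tiRO" -> buffer=??tiRO???????AlFt
Fragment 3: offset=0 data="Db" -> buffer=DbtiRO???????AlFt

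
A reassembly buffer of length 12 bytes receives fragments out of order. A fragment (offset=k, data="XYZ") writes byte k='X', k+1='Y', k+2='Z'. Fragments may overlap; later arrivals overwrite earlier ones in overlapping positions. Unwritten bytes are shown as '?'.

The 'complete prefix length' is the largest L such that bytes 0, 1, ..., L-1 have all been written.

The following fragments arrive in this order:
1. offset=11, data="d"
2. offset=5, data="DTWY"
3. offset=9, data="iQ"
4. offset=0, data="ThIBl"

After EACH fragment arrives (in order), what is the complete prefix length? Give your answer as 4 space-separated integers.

Fragment 1: offset=11 data="d" -> buffer=???????????d -> prefix_len=0
Fragment 2: offset=5 data="DTWY" -> buffer=?????DTWY??d -> prefix_len=0
Fragment 3: offset=9 data="iQ" -> buffer=?????DTWYiQd -> prefix_len=0
Fragment 4: offset=0 data="ThIBl" -> buffer=ThIBlDTWYiQd -> prefix_len=12

Answer: 0 0 0 12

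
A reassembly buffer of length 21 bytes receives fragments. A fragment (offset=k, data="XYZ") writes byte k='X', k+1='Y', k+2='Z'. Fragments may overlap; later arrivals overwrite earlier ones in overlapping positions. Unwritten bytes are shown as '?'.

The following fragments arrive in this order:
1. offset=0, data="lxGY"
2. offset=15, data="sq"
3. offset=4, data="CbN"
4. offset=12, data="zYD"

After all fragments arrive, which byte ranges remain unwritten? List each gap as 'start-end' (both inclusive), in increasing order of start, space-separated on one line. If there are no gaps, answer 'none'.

Fragment 1: offset=0 len=4
Fragment 2: offset=15 len=2
Fragment 3: offset=4 len=3
Fragment 4: offset=12 len=3
Gaps: 7-11 17-20

Answer: 7-11 17-20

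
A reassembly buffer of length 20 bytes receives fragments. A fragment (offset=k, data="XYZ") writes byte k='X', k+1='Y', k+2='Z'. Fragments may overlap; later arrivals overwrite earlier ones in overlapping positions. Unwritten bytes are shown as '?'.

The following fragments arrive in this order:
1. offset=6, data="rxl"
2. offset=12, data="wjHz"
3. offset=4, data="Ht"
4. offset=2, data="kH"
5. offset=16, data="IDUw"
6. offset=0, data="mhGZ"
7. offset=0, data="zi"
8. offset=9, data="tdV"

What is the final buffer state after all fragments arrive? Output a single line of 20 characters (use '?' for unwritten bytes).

Fragment 1: offset=6 data="rxl" -> buffer=??????rxl???????????
Fragment 2: offset=12 data="wjHz" -> buffer=??????rxl???wjHz????
Fragment 3: offset=4 data="Ht" -> buffer=????Htrxl???wjHz????
Fragment 4: offset=2 data="kH" -> buffer=??kHHtrxl???wjHz????
Fragment 5: offset=16 data="IDUw" -> buffer=??kHHtrxl???wjHzIDUw
Fragment 6: offset=0 data="mhGZ" -> buffer=mhGZHtrxl???wjHzIDUw
Fragment 7: offset=0 data="zi" -> buffer=ziGZHtrxl???wjHzIDUw
Fragment 8: offset=9 data="tdV" -> buffer=ziGZHtrxltdVwjHzIDUw

Answer: ziGZHtrxltdVwjHzIDUw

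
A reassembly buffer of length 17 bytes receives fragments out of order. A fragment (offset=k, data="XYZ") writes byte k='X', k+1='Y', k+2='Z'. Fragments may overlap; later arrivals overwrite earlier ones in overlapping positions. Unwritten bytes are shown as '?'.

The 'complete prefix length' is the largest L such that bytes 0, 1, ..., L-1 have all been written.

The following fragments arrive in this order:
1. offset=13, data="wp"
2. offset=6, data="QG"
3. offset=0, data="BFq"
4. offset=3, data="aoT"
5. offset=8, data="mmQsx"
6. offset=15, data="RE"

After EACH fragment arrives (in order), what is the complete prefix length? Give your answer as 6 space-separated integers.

Answer: 0 0 3 8 15 17

Derivation:
Fragment 1: offset=13 data="wp" -> buffer=?????????????wp?? -> prefix_len=0
Fragment 2: offset=6 data="QG" -> buffer=??????QG?????wp?? -> prefix_len=0
Fragment 3: offset=0 data="BFq" -> buffer=BFq???QG?????wp?? -> prefix_len=3
Fragment 4: offset=3 data="aoT" -> buffer=BFqaoTQG?????wp?? -> prefix_len=8
Fragment 5: offset=8 data="mmQsx" -> buffer=BFqaoTQGmmQsxwp?? -> prefix_len=15
Fragment 6: offset=15 data="RE" -> buffer=BFqaoTQGmmQsxwpRE -> prefix_len=17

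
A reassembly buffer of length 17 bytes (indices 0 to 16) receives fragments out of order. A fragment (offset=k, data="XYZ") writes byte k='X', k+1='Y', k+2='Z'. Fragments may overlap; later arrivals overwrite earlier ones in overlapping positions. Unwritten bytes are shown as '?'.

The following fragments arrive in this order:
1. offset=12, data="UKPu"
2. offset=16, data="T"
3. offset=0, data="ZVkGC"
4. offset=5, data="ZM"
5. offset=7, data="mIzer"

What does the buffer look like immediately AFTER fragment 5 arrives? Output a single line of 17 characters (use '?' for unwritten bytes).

Answer: ZVkGCZMmIzerUKPuT

Derivation:
Fragment 1: offset=12 data="UKPu" -> buffer=????????????UKPu?
Fragment 2: offset=16 data="T" -> buffer=????????????UKPuT
Fragment 3: offset=0 data="ZVkGC" -> buffer=ZVkGC???????UKPuT
Fragment 4: offset=5 data="ZM" -> buffer=ZVkGCZM?????UKPuT
Fragment 5: offset=7 data="mIzer" -> buffer=ZVkGCZMmIzerUKPuT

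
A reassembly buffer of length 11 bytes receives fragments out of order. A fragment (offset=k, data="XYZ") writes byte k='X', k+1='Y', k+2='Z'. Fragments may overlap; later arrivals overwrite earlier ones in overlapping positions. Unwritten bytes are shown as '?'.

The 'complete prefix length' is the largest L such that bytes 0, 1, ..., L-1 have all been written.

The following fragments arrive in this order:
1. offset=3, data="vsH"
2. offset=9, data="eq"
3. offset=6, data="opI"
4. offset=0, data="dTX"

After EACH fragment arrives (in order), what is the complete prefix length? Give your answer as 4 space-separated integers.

Fragment 1: offset=3 data="vsH" -> buffer=???vsH????? -> prefix_len=0
Fragment 2: offset=9 data="eq" -> buffer=???vsH???eq -> prefix_len=0
Fragment 3: offset=6 data="opI" -> buffer=???vsHopIeq -> prefix_len=0
Fragment 4: offset=0 data="dTX" -> buffer=dTXvsHopIeq -> prefix_len=11

Answer: 0 0 0 11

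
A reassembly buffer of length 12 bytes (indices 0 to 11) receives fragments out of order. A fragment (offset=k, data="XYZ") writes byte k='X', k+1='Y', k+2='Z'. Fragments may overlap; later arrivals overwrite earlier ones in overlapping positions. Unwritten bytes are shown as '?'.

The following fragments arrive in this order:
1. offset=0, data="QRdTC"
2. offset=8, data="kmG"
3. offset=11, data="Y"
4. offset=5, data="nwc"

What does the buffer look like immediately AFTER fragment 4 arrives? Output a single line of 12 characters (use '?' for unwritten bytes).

Answer: QRdTCnwckmGY

Derivation:
Fragment 1: offset=0 data="QRdTC" -> buffer=QRdTC???????
Fragment 2: offset=8 data="kmG" -> buffer=QRdTC???kmG?
Fragment 3: offset=11 data="Y" -> buffer=QRdTC???kmGY
Fragment 4: offset=5 data="nwc" -> buffer=QRdTCnwckmGY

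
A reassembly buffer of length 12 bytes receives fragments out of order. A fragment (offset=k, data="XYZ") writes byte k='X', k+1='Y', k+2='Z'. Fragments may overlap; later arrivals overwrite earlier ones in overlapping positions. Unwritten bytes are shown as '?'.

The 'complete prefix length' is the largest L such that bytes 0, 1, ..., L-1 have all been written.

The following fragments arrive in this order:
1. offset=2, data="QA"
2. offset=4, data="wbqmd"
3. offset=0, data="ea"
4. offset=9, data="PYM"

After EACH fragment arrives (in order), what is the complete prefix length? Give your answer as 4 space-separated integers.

Fragment 1: offset=2 data="QA" -> buffer=??QA???????? -> prefix_len=0
Fragment 2: offset=4 data="wbqmd" -> buffer=??QAwbqmd??? -> prefix_len=0
Fragment 3: offset=0 data="ea" -> buffer=eaQAwbqmd??? -> prefix_len=9
Fragment 4: offset=9 data="PYM" -> buffer=eaQAwbqmdPYM -> prefix_len=12

Answer: 0 0 9 12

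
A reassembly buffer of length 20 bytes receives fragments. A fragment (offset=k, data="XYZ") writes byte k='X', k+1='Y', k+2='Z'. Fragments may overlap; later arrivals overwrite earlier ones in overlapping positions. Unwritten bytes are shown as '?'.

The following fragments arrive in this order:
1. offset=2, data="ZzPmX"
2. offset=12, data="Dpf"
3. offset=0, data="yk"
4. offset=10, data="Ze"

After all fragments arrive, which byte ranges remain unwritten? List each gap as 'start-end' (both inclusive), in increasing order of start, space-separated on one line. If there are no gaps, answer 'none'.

Answer: 7-9 15-19

Derivation:
Fragment 1: offset=2 len=5
Fragment 2: offset=12 len=3
Fragment 3: offset=0 len=2
Fragment 4: offset=10 len=2
Gaps: 7-9 15-19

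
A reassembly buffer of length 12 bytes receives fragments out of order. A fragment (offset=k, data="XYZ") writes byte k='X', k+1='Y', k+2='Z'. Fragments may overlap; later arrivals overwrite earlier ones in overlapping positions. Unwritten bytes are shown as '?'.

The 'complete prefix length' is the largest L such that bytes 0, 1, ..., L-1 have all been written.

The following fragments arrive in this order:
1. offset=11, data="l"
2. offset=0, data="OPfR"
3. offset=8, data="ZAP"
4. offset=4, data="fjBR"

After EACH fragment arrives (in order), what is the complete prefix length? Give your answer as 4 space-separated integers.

Fragment 1: offset=11 data="l" -> buffer=???????????l -> prefix_len=0
Fragment 2: offset=0 data="OPfR" -> buffer=OPfR???????l -> prefix_len=4
Fragment 3: offset=8 data="ZAP" -> buffer=OPfR????ZAPl -> prefix_len=4
Fragment 4: offset=4 data="fjBR" -> buffer=OPfRfjBRZAPl -> prefix_len=12

Answer: 0 4 4 12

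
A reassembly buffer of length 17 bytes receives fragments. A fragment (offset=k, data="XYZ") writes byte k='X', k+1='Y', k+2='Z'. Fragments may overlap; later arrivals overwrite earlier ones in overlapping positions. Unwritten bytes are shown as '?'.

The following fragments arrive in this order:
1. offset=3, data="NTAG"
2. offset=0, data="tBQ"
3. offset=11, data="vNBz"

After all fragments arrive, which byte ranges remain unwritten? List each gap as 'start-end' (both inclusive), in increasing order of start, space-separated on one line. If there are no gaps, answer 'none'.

Fragment 1: offset=3 len=4
Fragment 2: offset=0 len=3
Fragment 3: offset=11 len=4
Gaps: 7-10 15-16

Answer: 7-10 15-16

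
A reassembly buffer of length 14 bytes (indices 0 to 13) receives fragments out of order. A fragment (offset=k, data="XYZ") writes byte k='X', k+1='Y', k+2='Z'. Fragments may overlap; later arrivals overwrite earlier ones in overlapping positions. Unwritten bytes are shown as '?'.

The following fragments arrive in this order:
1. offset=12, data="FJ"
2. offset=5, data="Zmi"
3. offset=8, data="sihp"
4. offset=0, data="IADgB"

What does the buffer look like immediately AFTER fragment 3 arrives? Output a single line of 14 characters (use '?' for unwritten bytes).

Answer: ?????ZmisihpFJ

Derivation:
Fragment 1: offset=12 data="FJ" -> buffer=????????????FJ
Fragment 2: offset=5 data="Zmi" -> buffer=?????Zmi????FJ
Fragment 3: offset=8 data="sihp" -> buffer=?????ZmisihpFJ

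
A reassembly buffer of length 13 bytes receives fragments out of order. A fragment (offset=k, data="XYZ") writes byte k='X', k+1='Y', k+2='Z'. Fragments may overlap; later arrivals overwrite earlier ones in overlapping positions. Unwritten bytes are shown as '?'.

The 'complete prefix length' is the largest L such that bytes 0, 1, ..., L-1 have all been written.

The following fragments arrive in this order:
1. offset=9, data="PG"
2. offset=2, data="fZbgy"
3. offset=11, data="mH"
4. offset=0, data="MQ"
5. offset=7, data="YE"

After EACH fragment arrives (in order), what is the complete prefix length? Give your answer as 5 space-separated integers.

Fragment 1: offset=9 data="PG" -> buffer=?????????PG?? -> prefix_len=0
Fragment 2: offset=2 data="fZbgy" -> buffer=??fZbgy??PG?? -> prefix_len=0
Fragment 3: offset=11 data="mH" -> buffer=??fZbgy??PGmH -> prefix_len=0
Fragment 4: offset=0 data="MQ" -> buffer=MQfZbgy??PGmH -> prefix_len=7
Fragment 5: offset=7 data="YE" -> buffer=MQfZbgyYEPGmH -> prefix_len=13

Answer: 0 0 0 7 13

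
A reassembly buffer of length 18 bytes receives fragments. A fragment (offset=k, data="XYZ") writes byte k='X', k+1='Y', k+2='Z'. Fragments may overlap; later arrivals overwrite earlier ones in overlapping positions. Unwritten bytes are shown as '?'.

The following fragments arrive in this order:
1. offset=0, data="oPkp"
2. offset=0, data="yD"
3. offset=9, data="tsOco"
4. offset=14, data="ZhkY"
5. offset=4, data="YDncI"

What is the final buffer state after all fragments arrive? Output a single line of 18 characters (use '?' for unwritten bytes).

Answer: yDkpYDncItsOcoZhkY

Derivation:
Fragment 1: offset=0 data="oPkp" -> buffer=oPkp??????????????
Fragment 2: offset=0 data="yD" -> buffer=yDkp??????????????
Fragment 3: offset=9 data="tsOco" -> buffer=yDkp?????tsOco????
Fragment 4: offset=14 data="ZhkY" -> buffer=yDkp?????tsOcoZhkY
Fragment 5: offset=4 data="YDncI" -> buffer=yDkpYDncItsOcoZhkY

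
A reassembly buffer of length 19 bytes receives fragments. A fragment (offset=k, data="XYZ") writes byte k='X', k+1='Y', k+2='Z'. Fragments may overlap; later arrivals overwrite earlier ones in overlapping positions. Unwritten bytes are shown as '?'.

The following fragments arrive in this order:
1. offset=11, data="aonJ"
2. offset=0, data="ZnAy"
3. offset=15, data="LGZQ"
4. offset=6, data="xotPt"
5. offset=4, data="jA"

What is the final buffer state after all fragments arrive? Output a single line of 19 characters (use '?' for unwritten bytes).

Fragment 1: offset=11 data="aonJ" -> buffer=???????????aonJ????
Fragment 2: offset=0 data="ZnAy" -> buffer=ZnAy???????aonJ????
Fragment 3: offset=15 data="LGZQ" -> buffer=ZnAy???????aonJLGZQ
Fragment 4: offset=6 data="xotPt" -> buffer=ZnAy??xotPtaonJLGZQ
Fragment 5: offset=4 data="jA" -> buffer=ZnAyjAxotPtaonJLGZQ

Answer: ZnAyjAxotPtaonJLGZQ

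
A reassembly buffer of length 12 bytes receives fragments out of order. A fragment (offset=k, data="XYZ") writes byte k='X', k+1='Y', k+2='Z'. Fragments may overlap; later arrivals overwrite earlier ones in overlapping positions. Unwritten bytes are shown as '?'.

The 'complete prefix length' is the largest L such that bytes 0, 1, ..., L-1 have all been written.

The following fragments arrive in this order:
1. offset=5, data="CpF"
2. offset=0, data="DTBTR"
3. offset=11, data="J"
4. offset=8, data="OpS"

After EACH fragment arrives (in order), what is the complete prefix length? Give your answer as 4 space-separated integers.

Answer: 0 8 8 12

Derivation:
Fragment 1: offset=5 data="CpF" -> buffer=?????CpF???? -> prefix_len=0
Fragment 2: offset=0 data="DTBTR" -> buffer=DTBTRCpF???? -> prefix_len=8
Fragment 3: offset=11 data="J" -> buffer=DTBTRCpF???J -> prefix_len=8
Fragment 4: offset=8 data="OpS" -> buffer=DTBTRCpFOpSJ -> prefix_len=12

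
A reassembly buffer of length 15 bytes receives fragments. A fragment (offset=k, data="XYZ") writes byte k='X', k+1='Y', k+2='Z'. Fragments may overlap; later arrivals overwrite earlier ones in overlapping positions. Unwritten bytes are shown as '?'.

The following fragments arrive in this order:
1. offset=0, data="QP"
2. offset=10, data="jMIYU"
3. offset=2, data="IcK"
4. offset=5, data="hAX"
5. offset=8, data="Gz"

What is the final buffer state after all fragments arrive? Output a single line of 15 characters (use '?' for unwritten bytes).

Fragment 1: offset=0 data="QP" -> buffer=QP?????????????
Fragment 2: offset=10 data="jMIYU" -> buffer=QP????????jMIYU
Fragment 3: offset=2 data="IcK" -> buffer=QPIcK?????jMIYU
Fragment 4: offset=5 data="hAX" -> buffer=QPIcKhAX??jMIYU
Fragment 5: offset=8 data="Gz" -> buffer=QPIcKhAXGzjMIYU

Answer: QPIcKhAXGzjMIYU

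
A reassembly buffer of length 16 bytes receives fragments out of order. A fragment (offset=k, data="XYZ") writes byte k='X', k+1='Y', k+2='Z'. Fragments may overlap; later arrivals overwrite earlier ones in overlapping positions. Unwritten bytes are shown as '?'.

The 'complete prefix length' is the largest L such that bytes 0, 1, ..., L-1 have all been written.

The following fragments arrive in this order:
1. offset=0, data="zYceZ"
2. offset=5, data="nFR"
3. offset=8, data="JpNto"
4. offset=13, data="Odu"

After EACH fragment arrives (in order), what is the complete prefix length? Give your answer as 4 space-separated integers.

Fragment 1: offset=0 data="zYceZ" -> buffer=zYceZ??????????? -> prefix_len=5
Fragment 2: offset=5 data="nFR" -> buffer=zYceZnFR???????? -> prefix_len=8
Fragment 3: offset=8 data="JpNto" -> buffer=zYceZnFRJpNto??? -> prefix_len=13
Fragment 4: offset=13 data="Odu" -> buffer=zYceZnFRJpNtoOdu -> prefix_len=16

Answer: 5 8 13 16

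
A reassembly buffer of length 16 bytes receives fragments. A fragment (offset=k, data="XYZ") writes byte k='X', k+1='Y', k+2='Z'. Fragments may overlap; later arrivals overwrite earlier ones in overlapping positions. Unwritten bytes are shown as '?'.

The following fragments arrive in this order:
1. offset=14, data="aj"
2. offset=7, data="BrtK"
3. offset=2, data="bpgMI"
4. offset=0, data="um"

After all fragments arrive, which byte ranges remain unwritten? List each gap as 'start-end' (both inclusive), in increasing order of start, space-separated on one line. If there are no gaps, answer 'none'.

Answer: 11-13

Derivation:
Fragment 1: offset=14 len=2
Fragment 2: offset=7 len=4
Fragment 3: offset=2 len=5
Fragment 4: offset=0 len=2
Gaps: 11-13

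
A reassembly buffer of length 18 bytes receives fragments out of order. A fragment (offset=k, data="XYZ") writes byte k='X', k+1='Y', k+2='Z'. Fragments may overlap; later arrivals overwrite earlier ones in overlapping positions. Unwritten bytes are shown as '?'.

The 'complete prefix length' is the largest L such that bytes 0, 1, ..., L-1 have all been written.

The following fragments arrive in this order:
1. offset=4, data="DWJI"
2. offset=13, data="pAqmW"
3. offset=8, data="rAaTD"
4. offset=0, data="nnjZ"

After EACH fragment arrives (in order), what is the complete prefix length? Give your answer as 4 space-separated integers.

Answer: 0 0 0 18

Derivation:
Fragment 1: offset=4 data="DWJI" -> buffer=????DWJI?????????? -> prefix_len=0
Fragment 2: offset=13 data="pAqmW" -> buffer=????DWJI?????pAqmW -> prefix_len=0
Fragment 3: offset=8 data="rAaTD" -> buffer=????DWJIrAaTDpAqmW -> prefix_len=0
Fragment 4: offset=0 data="nnjZ" -> buffer=nnjZDWJIrAaTDpAqmW -> prefix_len=18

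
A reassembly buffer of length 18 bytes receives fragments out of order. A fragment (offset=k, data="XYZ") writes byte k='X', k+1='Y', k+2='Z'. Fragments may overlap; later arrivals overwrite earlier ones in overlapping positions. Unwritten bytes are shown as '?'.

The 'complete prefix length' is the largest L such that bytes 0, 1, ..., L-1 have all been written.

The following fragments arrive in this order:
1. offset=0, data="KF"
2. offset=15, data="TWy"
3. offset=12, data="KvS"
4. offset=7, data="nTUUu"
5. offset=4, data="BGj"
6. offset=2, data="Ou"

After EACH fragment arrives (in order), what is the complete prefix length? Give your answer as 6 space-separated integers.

Answer: 2 2 2 2 2 18

Derivation:
Fragment 1: offset=0 data="KF" -> buffer=KF???????????????? -> prefix_len=2
Fragment 2: offset=15 data="TWy" -> buffer=KF?????????????TWy -> prefix_len=2
Fragment 3: offset=12 data="KvS" -> buffer=KF??????????KvSTWy -> prefix_len=2
Fragment 4: offset=7 data="nTUUu" -> buffer=KF?????nTUUuKvSTWy -> prefix_len=2
Fragment 5: offset=4 data="BGj" -> buffer=KF??BGjnTUUuKvSTWy -> prefix_len=2
Fragment 6: offset=2 data="Ou" -> buffer=KFOuBGjnTUUuKvSTWy -> prefix_len=18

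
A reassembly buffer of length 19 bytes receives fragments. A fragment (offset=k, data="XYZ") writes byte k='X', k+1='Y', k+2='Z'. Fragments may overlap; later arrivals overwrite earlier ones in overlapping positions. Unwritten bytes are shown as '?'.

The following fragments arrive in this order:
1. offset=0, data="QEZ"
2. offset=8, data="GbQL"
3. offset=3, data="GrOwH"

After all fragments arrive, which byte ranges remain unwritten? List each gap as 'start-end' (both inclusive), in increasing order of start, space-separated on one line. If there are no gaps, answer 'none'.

Fragment 1: offset=0 len=3
Fragment 2: offset=8 len=4
Fragment 3: offset=3 len=5
Gaps: 12-18

Answer: 12-18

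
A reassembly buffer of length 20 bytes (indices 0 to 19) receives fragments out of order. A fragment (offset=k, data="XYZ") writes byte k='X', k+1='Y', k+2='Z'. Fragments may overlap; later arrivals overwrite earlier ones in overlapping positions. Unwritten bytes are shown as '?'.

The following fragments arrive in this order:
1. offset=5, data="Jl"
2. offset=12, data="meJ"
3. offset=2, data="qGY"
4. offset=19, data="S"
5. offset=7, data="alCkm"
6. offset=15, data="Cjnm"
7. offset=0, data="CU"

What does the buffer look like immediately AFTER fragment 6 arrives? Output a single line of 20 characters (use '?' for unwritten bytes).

Fragment 1: offset=5 data="Jl" -> buffer=?????Jl?????????????
Fragment 2: offset=12 data="meJ" -> buffer=?????Jl?????meJ?????
Fragment 3: offset=2 data="qGY" -> buffer=??qGYJl?????meJ?????
Fragment 4: offset=19 data="S" -> buffer=??qGYJl?????meJ????S
Fragment 5: offset=7 data="alCkm" -> buffer=??qGYJlalCkmmeJ????S
Fragment 6: offset=15 data="Cjnm" -> buffer=??qGYJlalCkmmeJCjnmS

Answer: ??qGYJlalCkmmeJCjnmS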